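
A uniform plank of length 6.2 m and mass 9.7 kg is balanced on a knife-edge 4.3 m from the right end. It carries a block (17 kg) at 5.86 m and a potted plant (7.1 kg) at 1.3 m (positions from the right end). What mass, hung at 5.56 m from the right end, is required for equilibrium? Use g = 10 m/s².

About the knife-edge (at 4.3 m from the right end):
Beam weight: 9.7 × 10 = 97 N down at 3.1 m → arm 1.2 m, τ = 97 × 1.2 = 116.4 N·m clockwise.
Block: 17 × 10 = 170 N down at 5.86 m → arm 1.56 m, τ = 170 × 1.56 = 265.2 N·m counterclockwise.
Potted plant: 7.1 × 10 = 71 N down at 1.3 m → arm 3 m, τ = 71 × 3 = 213 N·m clockwise.
Net moment of known loads = 64.2 N·m clockwise.
An unknown mass m at 5.56 m has arm 1.26 m; its moment is m·g·1.26 counterclockwise.
For rotational equilibrium, m × 10 × 1.26 = 64.2, so m = 64.2 / (10 × 1.26) = 5.1 kg.

m ≈ 5.1 kg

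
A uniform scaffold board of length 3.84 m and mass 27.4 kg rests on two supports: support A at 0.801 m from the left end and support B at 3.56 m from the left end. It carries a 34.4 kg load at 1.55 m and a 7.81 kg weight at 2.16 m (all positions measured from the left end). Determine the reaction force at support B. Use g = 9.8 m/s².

Take moments about support A.
Beam weight: 27.4 × 9.8 = 268.5 N down at 1.92 m → arm 1.119 m, τ = 268.5 × 1.119 = 300.5 N·m clockwise.
Load: 34.4 × 9.8 = 337.1 N down at 1.55 m → arm 0.749 m, τ = 337.1 × 0.749 = 252.5 N·m clockwise.
Weight: 7.81 × 9.8 = 76.54 N down at 2.16 m → arm 1.359 m, τ = 76.54 × 1.359 = 104 N·m clockwise.
Net load moment about support A = 657 N·m clockwise.
Reaction R at support B is upward at 3.56 m, arm 2.759 m → moment R × 2.759 counterclockwise.
Setting net torque to zero: R × 2.759 = 657 → R = 238 N.

R_B ≈ 238 N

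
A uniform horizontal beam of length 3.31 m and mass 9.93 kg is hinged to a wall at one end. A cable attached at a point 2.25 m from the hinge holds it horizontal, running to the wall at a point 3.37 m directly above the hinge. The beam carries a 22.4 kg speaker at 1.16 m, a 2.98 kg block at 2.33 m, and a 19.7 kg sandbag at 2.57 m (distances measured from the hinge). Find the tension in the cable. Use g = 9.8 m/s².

Choose the hinge as the axis so the unknown hinge reaction has zero arm there.
Beam weight: 9.93 × 9.8 = 97.31 N down at 1.655 m → arm 1.655 m, τ = 97.31 × 1.655 = 161 N·m clockwise.
Speaker: 22.4 × 9.8 = 219.5 N down at 1.16 m → arm 1.16 m, τ = 219.5 × 1.16 = 254.6 N·m clockwise.
Block: 2.98 × 9.8 = 29.2 N down at 2.33 m → arm 2.33 m, τ = 29.2 × 2.33 = 68.04 N·m clockwise.
Sandbag: 19.7 × 9.8 = 193.1 N down at 2.57 m → arm 2.57 m, τ = 193.1 × 2.57 = 496.3 N·m clockwise.
Total clockwise load moment = 979.9 N·m.
The cable tension T acts at 2.25 m; only its component perpendicular to the beam, T sinθ, produces torque. sinθ = h/√(h²+d²) = 3.37/√(3.37²+2.25²) = 0.8317.
Balancing moments: T × 2.25 × 0.8317 = 979.9, giving T = 979.9 / 1.871 = 524 N.

T ≈ 524 N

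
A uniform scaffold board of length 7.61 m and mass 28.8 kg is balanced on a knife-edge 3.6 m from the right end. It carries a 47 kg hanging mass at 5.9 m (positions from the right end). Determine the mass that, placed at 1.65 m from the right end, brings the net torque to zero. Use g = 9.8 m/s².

m ≈ 58.5 kg

Taking torques about the knife-edge (at 3.6 m from the right end):
Beam weight: 28.8 × 9.8 = 282.2 N down at 3.805 m → arm 0.205 m, τ = 282.2 × 0.205 = 57.85 N·m counterclockwise.
Hanging mass: 47 × 9.8 = 460.6 N down at 5.9 m → arm 2.3 m, τ = 460.6 × 2.3 = 1059 N·m counterclockwise.
Net moment of known loads = 1117 N·m counterclockwise.
An unknown mass m at 1.65 m has arm 1.95 m; its moment is m·g·1.95 clockwise.
Setting net torque to zero: m × 9.8 × 1.95 = 1117 → m = 1117 / (9.8 × 1.95) = 58.5 kg.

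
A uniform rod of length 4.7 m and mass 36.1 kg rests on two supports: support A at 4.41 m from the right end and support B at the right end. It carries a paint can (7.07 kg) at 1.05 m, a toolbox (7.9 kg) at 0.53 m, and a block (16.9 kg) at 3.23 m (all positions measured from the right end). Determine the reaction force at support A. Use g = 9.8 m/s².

Taking torques about support B:
Beam weight: 36.1 × 9.8 = 353.8 N down at 2.35 m → arm 2.35 m, τ = 353.8 × 2.35 = 831.4 N·m counterclockwise.
Paint can: 7.07 × 9.8 = 69.29 N down at 1.05 m → arm 1.05 m, τ = 69.29 × 1.05 = 72.75 N·m counterclockwise.
Toolbox: 7.9 × 9.8 = 77.42 N down at 0.53 m → arm 0.53 m, τ = 77.42 × 0.53 = 41.03 N·m counterclockwise.
Block: 16.9 × 9.8 = 165.6 N down at 3.23 m → arm 3.23 m, τ = 165.6 × 3.23 = 534.9 N·m counterclockwise.
Net load moment about support B = 1480 N·m counterclockwise.
Reaction R at support A is upward at 4.41 m, arm 4.41 m → moment R × 4.41 clockwise.
For rotational equilibrium, R × 4.41 = 1480, so R = 336 N.

R_A ≈ 336 N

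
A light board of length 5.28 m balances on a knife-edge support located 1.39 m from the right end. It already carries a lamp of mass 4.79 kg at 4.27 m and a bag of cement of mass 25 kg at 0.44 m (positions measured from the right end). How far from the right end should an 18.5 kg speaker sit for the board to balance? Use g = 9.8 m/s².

x ≈ 1.93 m from the right end

About the knife-edge support (at 1.39 m from the right end):
Lamp: 4.79 × 9.8 = 46.94 N down at 4.27 m → arm 2.88 m, τ = 46.94 × 2.88 = 135.2 N·m counterclockwise.
Bag of cement: 25 × 9.8 = 245 N down at 0.44 m → arm 0.95 m, τ = 245 × 0.95 = 232.8 N·m clockwise.
Net moment of existing loads = 97.6 N·m clockwise.
The speaker weighs 18.5 × 9.8 = 181.3 N and must supply an equal counterclockwise moment, so its lever arm about the knife-edge support is 97.6 / 181.3 = 0.538 m.
That puts it at 1.39 + 0.538 = 1.93 m from the right end.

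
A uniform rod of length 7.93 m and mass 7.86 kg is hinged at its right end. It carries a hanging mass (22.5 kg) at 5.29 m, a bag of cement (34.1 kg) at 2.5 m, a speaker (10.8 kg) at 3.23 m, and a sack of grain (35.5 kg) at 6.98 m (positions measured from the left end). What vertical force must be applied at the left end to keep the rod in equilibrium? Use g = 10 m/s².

F ≈ 454 N

About the right end:
Beam weight: 7.86 × 10 = 78.6 N down at 3.965 m → arm 3.965 m, τ = 78.6 × 3.965 = 311.6 N·m counterclockwise.
Hanging mass: 22.5 × 10 = 225 N down at 5.29 m → arm 2.64 m, τ = 225 × 2.64 = 594 N·m counterclockwise.
Bag of cement: 34.1 × 10 = 341 N down at 2.5 m → arm 5.43 m, τ = 341 × 5.43 = 1852 N·m counterclockwise.
Speaker: 10.8 × 10 = 108 N down at 3.23 m → arm 4.7 m, τ = 108 × 4.7 = 507.6 N·m counterclockwise.
Sack of grain: 35.5 × 10 = 355 N down at 6.98 m → arm 0.95 m, τ = 355 × 0.95 = 337.2 N·m counterclockwise.
Net moment of the loads = 3602 N·m counterclockwise.
The upward force F acts at the left end, arm 7.93 m, giving F × 7.93 clockwise.
Στ = 0 ⇒ F × 7.93 = 3602 ⇒ F = 3602 / 7.93 = 454 N.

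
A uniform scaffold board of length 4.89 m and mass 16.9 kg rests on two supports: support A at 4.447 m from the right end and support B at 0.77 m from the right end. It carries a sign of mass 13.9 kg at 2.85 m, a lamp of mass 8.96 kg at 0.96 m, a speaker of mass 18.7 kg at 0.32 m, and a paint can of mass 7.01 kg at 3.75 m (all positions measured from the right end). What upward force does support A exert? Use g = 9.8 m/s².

R_A ≈ 190 N

Sum moments about support B (its reaction then has zero moment arm).
Beam weight: 16.9 × 9.8 = 165.6 N down at 2.445 m → arm 1.675 m, τ = 165.6 × 1.675 = 277.4 N·m counterclockwise.
Sign: 13.9 × 9.8 = 136.2 N down at 2.85 m → arm 2.08 m, τ = 136.2 × 2.08 = 283.3 N·m counterclockwise.
Lamp: 8.96 × 9.8 = 87.81 N down at 0.96 m → arm 0.19 m, τ = 87.81 × 0.19 = 16.68 N·m counterclockwise.
Speaker: 18.7 × 9.8 = 183.3 N down at 0.32 m → arm 0.45 m, τ = 183.3 × 0.45 = 82.49 N·m clockwise.
Paint can: 7.01 × 9.8 = 68.7 N down at 3.75 m → arm 2.98 m, τ = 68.7 × 2.98 = 204.7 N·m counterclockwise.
Net load moment about support B = 699.6 N·m counterclockwise.
Reaction R at support A is upward at 4.447 m, arm 3.677 m → moment R × 3.677 clockwise.
Balancing moments: R × 3.677 = 699.6, giving R = 190 N.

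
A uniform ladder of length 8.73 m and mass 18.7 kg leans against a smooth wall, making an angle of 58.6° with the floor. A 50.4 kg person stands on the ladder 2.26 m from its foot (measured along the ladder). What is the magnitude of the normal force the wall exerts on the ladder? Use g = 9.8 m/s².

About the foot of the ladder:
Ladder weight 18.7×9.8 = 183.3 N acts at 4.365 m along the ladder; its horizontal arm is 4.365·cos58.6° = 2.274 m → τ = 416.8 N·m clockwise.
Person: 50.4×9.8 = 493.9 N at 2.26 m → arm 1.177 m → τ = 581.3 N·m clockwise.
Wall normal N acts horizontally at the top; its moment arm is the height L sinθ = 8.73·sin58.6° = 7.451 m, counterclockwise.
Balancing moments: N × 7.451 = 998.1, giving N = 134 N.

N_wall ≈ 134 N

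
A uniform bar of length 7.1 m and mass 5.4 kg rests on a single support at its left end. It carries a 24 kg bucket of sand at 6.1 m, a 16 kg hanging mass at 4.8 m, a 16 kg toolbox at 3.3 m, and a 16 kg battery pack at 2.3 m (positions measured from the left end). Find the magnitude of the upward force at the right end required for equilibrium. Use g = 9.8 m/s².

F ≈ 458 N

Sum moments about the left end (the unknown pivot reaction has zero arm there).
Beam weight: 5.4 × 9.8 = 52.92 N down at 3.55 m → arm 3.55 m, τ = 52.92 × 3.55 = 187.9 N·m clockwise.
Bucket of sand: 24 × 9.8 = 235.2 N down at 6.1 m → arm 6.1 m, τ = 235.2 × 6.1 = 1435 N·m clockwise.
Hanging mass: 16 × 9.8 = 156.8 N down at 4.8 m → arm 4.8 m, τ = 156.8 × 4.8 = 752.6 N·m clockwise.
Toolbox: 16 × 9.8 = 156.8 N down at 3.3 m → arm 3.3 m, τ = 156.8 × 3.3 = 517.4 N·m clockwise.
Battery pack: 16 × 9.8 = 156.8 N down at 2.3 m → arm 2.3 m, τ = 156.8 × 2.3 = 360.6 N·m clockwise.
Net moment of the loads = 3254 N·m clockwise.
The upward force F acts at the right end, arm 7.1 m, giving F × 7.1 counterclockwise.
For rotational equilibrium, F × 7.1 = 3254, so F = 3254 / 7.1 = 458 N.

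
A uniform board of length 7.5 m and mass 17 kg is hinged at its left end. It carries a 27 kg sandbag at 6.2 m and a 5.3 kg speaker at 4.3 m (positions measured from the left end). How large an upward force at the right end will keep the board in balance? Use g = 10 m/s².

F ≈ 339 N

Choose the left end as the axis so the unknown pivot reaction has zero arm there.
Beam weight: 17 × 10 = 170 N down at 3.75 m → arm 3.75 m, τ = 170 × 3.75 = 637.5 N·m clockwise.
Sandbag: 27 × 10 = 270 N down at 6.2 m → arm 6.2 m, τ = 270 × 6.2 = 1674 N·m clockwise.
Speaker: 5.3 × 10 = 53 N down at 4.3 m → arm 4.3 m, τ = 53 × 4.3 = 227.9 N·m clockwise.
Net moment of the loads = 2539 N·m clockwise.
The upward force F acts at the right end, arm 7.5 m, giving F × 7.5 counterclockwise.
Στ = 0 ⇒ F × 7.5 = 2539 ⇒ F = 2539 / 7.5 = 339 N.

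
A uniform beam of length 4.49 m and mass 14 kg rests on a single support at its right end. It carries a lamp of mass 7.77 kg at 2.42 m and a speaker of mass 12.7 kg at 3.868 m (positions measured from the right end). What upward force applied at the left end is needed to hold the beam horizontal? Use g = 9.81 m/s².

F ≈ 217 N

Choose the right end as the axis so the unknown pivot reaction has zero arm there.
Beam weight: 14 × 9.81 = 137.3 N down at 2.245 m → arm 2.245 m, τ = 137.3 × 2.245 = 308.2 N·m counterclockwise.
Lamp: 7.77 × 9.81 = 76.22 N down at 2.42 m → arm 2.42 m, τ = 76.22 × 2.42 = 184.5 N·m counterclockwise.
Speaker: 12.7 × 9.81 = 124.6 N down at 3.868 m → arm 3.868 m, τ = 124.6 × 3.868 = 482 N·m counterclockwise.
Net moment of the loads = 974.7 N·m counterclockwise.
The upward force F acts at the left end, arm 4.49 m, giving F × 4.49 clockwise.
Στ = 0 ⇒ F × 4.49 = 974.7 ⇒ F = 974.7 / 4.49 = 217 N.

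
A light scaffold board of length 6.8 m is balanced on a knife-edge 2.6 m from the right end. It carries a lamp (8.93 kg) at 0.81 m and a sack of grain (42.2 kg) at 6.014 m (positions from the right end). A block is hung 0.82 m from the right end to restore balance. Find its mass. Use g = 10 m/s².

Sum moments about the knife-edge (at 2.6 m from the right end) (the support reaction has zero arm there).
Lamp: 8.93 × 10 = 89.3 N down at 0.81 m → arm 1.79 m, τ = 89.3 × 1.79 = 159.8 N·m clockwise.
Sack of grain: 42.2 × 10 = 422 N down at 6.014 m → arm 3.414 m, τ = 422 × 3.414 = 1441 N·m counterclockwise.
Net moment of known loads = 1281 N·m counterclockwise.
An unknown mass m at 0.82 m has arm 1.78 m; its moment is m·g·1.78 clockwise.
Setting net torque to zero: m × 10 × 1.78 = 1281 → m = 1281 / (10 × 1.78) = 72 kg.

m ≈ 72 kg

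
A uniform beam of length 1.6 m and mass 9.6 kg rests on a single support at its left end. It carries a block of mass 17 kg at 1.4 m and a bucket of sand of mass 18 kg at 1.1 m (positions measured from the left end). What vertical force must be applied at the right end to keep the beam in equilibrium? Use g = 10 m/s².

About the left end:
Beam weight: 9.6 × 10 = 96 N down at 0.8 m → arm 0.8 m, τ = 96 × 0.8 = 76.8 N·m clockwise.
Block: 17 × 10 = 170 N down at 1.4 m → arm 1.4 m, τ = 170 × 1.4 = 238 N·m clockwise.
Bucket of sand: 18 × 10 = 180 N down at 1.1 m → arm 1.1 m, τ = 180 × 1.1 = 198 N·m clockwise.
Net moment of the loads = 512.8 N·m clockwise.
The upward force F acts at the right end, arm 1.6 m, giving F × 1.6 counterclockwise.
For rotational equilibrium, F × 1.6 = 512.8, so F = 512.8 / 1.6 = 320 N.

F ≈ 320 N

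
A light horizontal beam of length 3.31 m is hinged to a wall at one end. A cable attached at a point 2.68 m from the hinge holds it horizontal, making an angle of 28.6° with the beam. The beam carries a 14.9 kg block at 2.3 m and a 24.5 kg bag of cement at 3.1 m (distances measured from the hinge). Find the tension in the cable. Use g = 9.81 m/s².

T ≈ 843 N

Take moments about the hinge.
Block: 14.9 × 9.81 = 146.2 N down at 2.3 m → arm 2.3 m, τ = 146.2 × 2.3 = 336.3 N·m clockwise.
Bag of cement: 24.5 × 9.81 = 240.3 N down at 3.1 m → arm 3.1 m, τ = 240.3 × 3.1 = 744.9 N·m clockwise.
Total clockwise load moment = 1081 N·m.
The cable tension T acts at 2.68 m; only its component perpendicular to the beam, T sinθ, produces torque. sin 28.6° = 0.4787.
Setting net torque to zero: T × 2.68 × 0.4787 = 1081 → T = 1081 / 1.283 = 843 N.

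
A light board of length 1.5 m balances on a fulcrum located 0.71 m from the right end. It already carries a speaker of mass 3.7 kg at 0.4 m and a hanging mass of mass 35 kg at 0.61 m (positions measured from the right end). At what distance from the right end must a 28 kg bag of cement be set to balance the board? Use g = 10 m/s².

x ≈ 0.876 m from the right end

Sum moments about the fulcrum (at 0.71 m from the right end) (the support reaction has zero arm there).
Speaker: 3.7 × 10 = 37 N down at 0.4 m → arm 0.31 m, τ = 37 × 0.31 = 11.47 N·m clockwise.
Hanging mass: 35 × 10 = 350 N down at 0.61 m → arm 0.1 m, τ = 350 × 0.1 = 35 N·m clockwise.
Net moment of existing loads = 46.47 N·m clockwise.
The bag of cement weighs 28 × 10 = 280 N and must supply an equal counterclockwise moment, so its lever arm about the fulcrum is 46.47 / 280 = 0.166 m.
That puts it at 0.71 + 0.166 = 0.876 m from the right end.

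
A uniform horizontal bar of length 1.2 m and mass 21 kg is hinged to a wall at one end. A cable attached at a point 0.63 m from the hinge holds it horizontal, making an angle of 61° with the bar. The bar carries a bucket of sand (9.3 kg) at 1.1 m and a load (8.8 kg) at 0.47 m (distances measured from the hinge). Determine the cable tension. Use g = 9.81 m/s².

T ≈ 480 N

About the hinge:
Beam weight: 21 × 9.81 = 206 N down at 0.6 m → arm 0.6 m, τ = 206 × 0.6 = 123.6 N·m clockwise.
Bucket of sand: 9.3 × 9.81 = 91.23 N down at 1.1 m → arm 1.1 m, τ = 91.23 × 1.1 = 100.4 N·m clockwise.
Load: 8.8 × 9.81 = 86.33 N down at 0.47 m → arm 0.47 m, τ = 86.33 × 0.47 = 40.58 N·m clockwise.
Total clockwise load moment = 264.6 N·m.
The cable tension T acts at 0.63 m; only its component perpendicular to the bar, T sinθ, produces torque. sin 61° = 0.8746.
Setting net torque to zero: T × 0.63 × 0.8746 = 264.6 → T = 264.6 / 0.551 = 480 N.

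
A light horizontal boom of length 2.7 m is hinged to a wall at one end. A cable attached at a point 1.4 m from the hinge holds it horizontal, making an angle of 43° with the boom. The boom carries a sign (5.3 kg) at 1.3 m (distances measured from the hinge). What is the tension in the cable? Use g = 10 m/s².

T ≈ 72.2 N

Taking torques about the hinge:
Sign: 5.3 × 10 = 53 N down at 1.3 m → arm 1.3 m, τ = 53 × 1.3 = 68.9 N·m clockwise.
Total clockwise load moment = 68.9 N·m.
The cable tension T acts at 1.4 m; only its component perpendicular to the boom, T sinθ, produces torque. sin 43° = 0.682.
Στ = 0 ⇒ T × 1.4 × 0.682 = 68.9 ⇒ T = 68.9 / 0.9548 = 72.2 N.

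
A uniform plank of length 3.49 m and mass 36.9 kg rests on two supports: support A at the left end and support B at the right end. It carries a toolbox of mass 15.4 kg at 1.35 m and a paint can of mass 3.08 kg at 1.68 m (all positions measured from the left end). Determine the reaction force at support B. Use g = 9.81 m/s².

R_B ≈ 254 N

Take moments about support A.
Beam weight: 36.9 × 9.81 = 362 N down at 1.745 m → arm 1.745 m, τ = 362 × 1.745 = 631.7 N·m clockwise.
Toolbox: 15.4 × 9.81 = 151.1 N down at 1.35 m → arm 1.35 m, τ = 151.1 × 1.35 = 204 N·m clockwise.
Paint can: 3.08 × 9.81 = 30.21 N down at 1.68 m → arm 1.68 m, τ = 30.21 × 1.68 = 50.75 N·m clockwise.
Net load moment about support A = 886.5 N·m clockwise.
Reaction R at support B is upward at 3.49 m, arm 3.49 m → moment R × 3.49 counterclockwise.
Balancing moments: R × 3.49 = 886.5, giving R = 254 N.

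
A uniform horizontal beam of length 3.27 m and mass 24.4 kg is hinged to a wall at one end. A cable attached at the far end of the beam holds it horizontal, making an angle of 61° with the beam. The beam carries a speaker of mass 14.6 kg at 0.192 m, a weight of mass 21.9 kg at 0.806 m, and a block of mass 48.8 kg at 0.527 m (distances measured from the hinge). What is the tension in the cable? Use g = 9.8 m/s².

T ≈ 295 N

About the hinge:
Beam weight: 24.4 × 9.8 = 239.1 N down at 1.635 m → arm 1.635 m, τ = 239.1 × 1.635 = 390.9 N·m clockwise.
Speaker: 14.6 × 9.8 = 143.1 N down at 0.192 m → arm 0.192 m, τ = 143.1 × 0.192 = 27.48 N·m clockwise.
Weight: 21.9 × 9.8 = 214.6 N down at 0.806 m → arm 0.806 m, τ = 214.6 × 0.806 = 173 N·m clockwise.
Block: 48.8 × 9.8 = 478.2 N down at 0.527 m → arm 0.527 m, τ = 478.2 × 0.527 = 252 N·m clockwise.
Total clockwise load moment = 843.4 N·m.
The cable tension T acts at 3.27 m; only its component perpendicular to the beam, T sinθ, produces torque. sin 61° = 0.8746.
Στ = 0 ⇒ T × 3.27 × 0.8746 = 843.4 ⇒ T = 843.4 / 2.86 = 295 N.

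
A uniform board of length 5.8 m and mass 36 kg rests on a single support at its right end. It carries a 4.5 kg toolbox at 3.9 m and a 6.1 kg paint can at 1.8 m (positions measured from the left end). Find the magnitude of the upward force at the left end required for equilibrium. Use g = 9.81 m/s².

About the right end:
Beam weight: 36 × 9.81 = 353.2 N down at 2.9 m → arm 2.9 m, τ = 353.2 × 2.9 = 1024 N·m counterclockwise.
Toolbox: 4.5 × 9.81 = 44.15 N down at 3.9 m → arm 1.9 m, τ = 44.15 × 1.9 = 83.88 N·m counterclockwise.
Paint can: 6.1 × 9.81 = 59.84 N down at 1.8 m → arm 4 m, τ = 59.84 × 4 = 239.4 N·m counterclockwise.
Net moment of the loads = 1347 N·m counterclockwise.
The upward force F acts at the left end, arm 5.8 m, giving F × 5.8 clockwise.
For rotational equilibrium, F × 5.8 = 1347, so F = 1347 / 5.8 = 232 N.

F ≈ 232 N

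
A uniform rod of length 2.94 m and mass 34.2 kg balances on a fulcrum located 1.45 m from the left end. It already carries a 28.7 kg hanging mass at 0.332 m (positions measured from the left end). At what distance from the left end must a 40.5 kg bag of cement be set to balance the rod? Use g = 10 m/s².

About the fulcrum (at 1.45 m from the left end):
Beam weight: 34.2 × 10 = 342 N down at 1.47 m → arm 0.02 m, τ = 342 × 0.02 = 6.84 N·m clockwise.
Hanging mass: 28.7 × 10 = 287 N down at 0.332 m → arm 1.118 m, τ = 287 × 1.118 = 320.9 N·m counterclockwise.
Net moment of existing loads = 314.1 N·m counterclockwise.
The bag of cement weighs 40.5 × 10 = 405 N and must supply an equal clockwise moment, so its lever arm about the fulcrum is 314.1 / 405 = 0.776 m.
That puts it at 1.45 + 0.776 = 2.23 m from the left end.

x ≈ 2.23 m from the left end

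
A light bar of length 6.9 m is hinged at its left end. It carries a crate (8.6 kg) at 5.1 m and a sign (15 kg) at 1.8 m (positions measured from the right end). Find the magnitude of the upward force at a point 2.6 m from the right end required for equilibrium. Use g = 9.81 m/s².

F ≈ 210 N

Taking torques about the left end:
Crate: 8.6 × 9.81 = 84.37 N down at 5.1 m → arm 1.8 m, τ = 84.37 × 1.8 = 151.9 N·m clockwise.
Sign: 15 × 9.81 = 147.2 N down at 1.8 m → arm 5.1 m, τ = 147.2 × 5.1 = 750.7 N·m clockwise.
Net moment of the loads = 902.6 N·m clockwise.
The upward force F acts at a point 2.6 m from the right end, arm 4.3 m, giving F × 4.3 counterclockwise.
Στ = 0 ⇒ F × 4.3 = 902.6 ⇒ F = 902.6 / 4.3 = 210 N.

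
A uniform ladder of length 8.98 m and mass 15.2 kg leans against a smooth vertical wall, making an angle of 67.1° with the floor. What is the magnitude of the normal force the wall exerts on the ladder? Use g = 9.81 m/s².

Choose the foot of the ladder as the axis so the floor normal and friction both act there and drop out.
Ladder weight 15.2×9.81 = 149.1 N acts at 4.49 m along the ladder; its horizontal arm is 4.49·cos67.1° = 1.747 m → τ = 260.5 N·m clockwise.
Wall normal N acts horizontally at the top; its moment arm is the height L sinθ = 8.98·sin67.1° = 8.272 m, counterclockwise.
Στ = 0 ⇒ N × 8.272 = 260.5 ⇒ N = 31.5 N.

N_wall ≈ 31.5 N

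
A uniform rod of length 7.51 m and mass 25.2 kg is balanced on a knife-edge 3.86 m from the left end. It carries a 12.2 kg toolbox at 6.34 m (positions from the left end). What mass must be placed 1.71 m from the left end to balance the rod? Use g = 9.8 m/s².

About the knife-edge (at 3.86 m from the left end):
Beam weight: 25.2 × 9.8 = 247 N down at 3.755 m → arm 0.105 m, τ = 247 × 0.105 = 25.93 N·m counterclockwise.
Toolbox: 12.2 × 9.8 = 119.6 N down at 6.34 m → arm 2.48 m, τ = 119.6 × 2.48 = 296.6 N·m clockwise.
Net moment of known loads = 270.7 N·m clockwise.
An unknown mass m at 1.71 m has arm 2.15 m; its moment is m·g·2.15 counterclockwise.
Setting net torque to zero: m × 9.8 × 2.15 = 270.7 → m = 270.7 / (9.8 × 2.15) = 12.8 kg.

m ≈ 12.8 kg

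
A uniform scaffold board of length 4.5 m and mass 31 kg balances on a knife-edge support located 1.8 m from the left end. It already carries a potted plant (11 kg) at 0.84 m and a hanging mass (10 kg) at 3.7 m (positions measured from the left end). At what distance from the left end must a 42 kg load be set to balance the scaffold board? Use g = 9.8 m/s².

Take moments about the knife-edge support (at 1.8 m from the left end).
Beam weight: 31 × 9.8 = 303.8 N down at 2.25 m → arm 0.45 m, τ = 303.8 × 0.45 = 136.7 N·m clockwise.
Potted plant: 11 × 9.8 = 107.8 N down at 0.84 m → arm 0.96 m, τ = 107.8 × 0.96 = 103.5 N·m counterclockwise.
Hanging mass: 10 × 9.8 = 98 N down at 3.7 m → arm 1.9 m, τ = 98 × 1.9 = 186.2 N·m clockwise.
Net moment of existing loads = 219.4 N·m clockwise.
The load weighs 42 × 9.8 = 411.6 N and must supply an equal counterclockwise moment, so its lever arm about the knife-edge support is 219.4 / 411.6 = 0.533 m.
That puts it at 1.8 − 0.533 = 1.27 m from the left end.

x ≈ 1.27 m from the left end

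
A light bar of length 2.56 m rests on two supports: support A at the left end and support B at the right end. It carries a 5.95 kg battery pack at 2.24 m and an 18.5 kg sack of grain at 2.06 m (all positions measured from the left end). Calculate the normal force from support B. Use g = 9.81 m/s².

R_B ≈ 197 N

Taking torques about support A:
Battery pack: 5.95 × 9.81 = 58.37 N down at 2.24 m → arm 2.24 m, τ = 58.37 × 2.24 = 130.7 N·m clockwise.
Sack of grain: 18.5 × 9.81 = 181.5 N down at 2.06 m → arm 2.06 m, τ = 181.5 × 2.06 = 373.9 N·m clockwise.
Net load moment about support A = 504.6 N·m clockwise.
Reaction R at support B is upward at 2.56 m, arm 2.56 m → moment R × 2.56 counterclockwise.
Setting net torque to zero: R × 2.56 = 504.6 → R = 197 N.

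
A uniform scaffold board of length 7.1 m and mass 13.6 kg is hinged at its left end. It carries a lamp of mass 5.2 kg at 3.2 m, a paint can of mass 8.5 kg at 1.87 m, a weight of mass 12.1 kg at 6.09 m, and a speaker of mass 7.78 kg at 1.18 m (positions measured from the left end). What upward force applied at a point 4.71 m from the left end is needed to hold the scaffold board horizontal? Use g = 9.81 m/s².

F ≈ 341 N

Sum moments about the left end (the unknown pivot reaction has zero arm there).
Beam weight: 13.6 × 9.81 = 133.4 N down at 3.55 m → arm 3.55 m, τ = 133.4 × 3.55 = 473.6 N·m clockwise.
Lamp: 5.2 × 9.81 = 51.01 N down at 3.2 m → arm 3.2 m, τ = 51.01 × 3.2 = 163.2 N·m clockwise.
Paint can: 8.5 × 9.81 = 83.39 N down at 1.87 m → arm 1.87 m, τ = 83.39 × 1.87 = 155.9 N·m clockwise.
Weight: 12.1 × 9.81 = 118.7 N down at 6.09 m → arm 6.09 m, τ = 118.7 × 6.09 = 722.9 N·m clockwise.
Speaker: 7.78 × 9.81 = 76.32 N down at 1.18 m → arm 1.18 m, τ = 76.32 × 1.18 = 90.06 N·m clockwise.
Net moment of the loads = 1606 N·m clockwise.
The upward force F acts at a point 4.71 m from the left end, arm 4.71 m, giving F × 4.71 counterclockwise.
Setting net torque to zero: F × 4.71 = 1606 → F = 1606 / 4.71 = 341 N.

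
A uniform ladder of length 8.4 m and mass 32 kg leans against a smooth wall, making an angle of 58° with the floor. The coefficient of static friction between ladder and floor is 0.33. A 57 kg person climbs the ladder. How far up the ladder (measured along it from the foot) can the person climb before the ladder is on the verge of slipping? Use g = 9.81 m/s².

Taking torques about the foot of the ladder:
Ladder weight 32×9.81 = 313.9 N acts at 4.2 m along the ladder; its horizontal arm is 4.2·cos58° = 2.226 m → τ = 698.7 N·m clockwise.
Person weight 57×9.81 = 559.2 N at distance d → arm d·cos58° → τ = 559.2·d·0.5299 clockwise.
Wall normal N at the top has arm L sinθ = 7.124 m counterclockwise, so Στ = 0 gives N·7.124 = 698.7 + 296.3·d.
ΣFy = 0 ⇒ N_floor = 873.1 N, so the maximum friction is μ_s·N_floor = 0.33×873.1 = 288.1 N. ΣFx = 0 ⇒ N_wall = f, so at the slipping point N = 288.1 N.
Substituting: 288.1×7.124 = 698.7 + 296.3·d ⇒ d = (2052 − 698.7) / 296.3 = 4.57 m.

d ≈ 4.57 m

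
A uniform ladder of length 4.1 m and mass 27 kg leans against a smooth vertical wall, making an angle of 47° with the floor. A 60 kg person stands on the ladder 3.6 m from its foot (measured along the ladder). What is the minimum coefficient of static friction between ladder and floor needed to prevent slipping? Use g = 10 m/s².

Sum moments about the foot of the ladder (the floor normal and friction both act there and drop out).
Ladder weight 27×10 = 270 N acts at 2.05 m along the ladder; its horizontal arm is 2.05·cos47° = 1.398 m → τ = 377.5 N·m clockwise.
Person: 60×10 = 600 N at 3.6 m → arm 2.455 m → τ = 1473 N·m clockwise.
Wall normal N acts horizontally at the top; its moment arm is the height L sinθ = 4.1·sin47° = 2.999 m, counterclockwise.
Balancing moments: N × 2.999 = 1850, giving N = 616.9 N.
ΣFx = 0 ⇒ f = N_wall = 616.9 N. ΣFy = 0 ⇒ N_floor = 870 N.
μ_min = f / N_floor = 616.9 / 870 = 0.709.

μ_min ≈ 0.709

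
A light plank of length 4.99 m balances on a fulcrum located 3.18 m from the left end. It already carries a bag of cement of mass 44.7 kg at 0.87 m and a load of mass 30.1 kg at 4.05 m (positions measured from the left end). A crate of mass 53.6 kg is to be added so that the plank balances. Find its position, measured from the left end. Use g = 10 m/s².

Taking torques about the fulcrum (at 3.18 m from the left end):
Bag of cement: 44.7 × 10 = 447 N down at 0.87 m → arm 2.31 m, τ = 447 × 2.31 = 1033 N·m counterclockwise.
Load: 30.1 × 10 = 301 N down at 4.05 m → arm 0.87 m, τ = 301 × 0.87 = 261.9 N·m clockwise.
Net moment of existing loads = 771.1 N·m counterclockwise.
The crate weighs 53.6 × 10 = 536 N and must supply an equal clockwise moment, so its lever arm about the fulcrum is 771.1 / 536 = 1.44 m.
That puts it at 3.18 + 1.44 = 4.62 m from the left end.

x ≈ 4.62 m from the left end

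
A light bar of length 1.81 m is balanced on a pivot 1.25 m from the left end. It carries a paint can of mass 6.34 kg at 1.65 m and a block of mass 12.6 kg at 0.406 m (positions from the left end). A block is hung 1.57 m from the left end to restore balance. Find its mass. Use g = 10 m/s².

Choose the pivot (at 1.25 m from the left end) as the axis so the support reaction has zero arm there.
Paint can: 6.34 × 10 = 63.4 N down at 1.65 m → arm 0.4 m, τ = 63.4 × 0.4 = 25.36 N·m clockwise.
Block: 12.6 × 10 = 126 N down at 0.406 m → arm 0.844 m, τ = 126 × 0.844 = 106.3 N·m counterclockwise.
Net moment of known loads = 80.94 N·m counterclockwise.
An unknown mass m at 1.57 m has arm 0.32 m; its moment is m·g·0.32 clockwise.
Setting net torque to zero: m × 10 × 0.32 = 80.94 → m = 80.94 / (10 × 0.32) = 25.3 kg.

m ≈ 25.3 kg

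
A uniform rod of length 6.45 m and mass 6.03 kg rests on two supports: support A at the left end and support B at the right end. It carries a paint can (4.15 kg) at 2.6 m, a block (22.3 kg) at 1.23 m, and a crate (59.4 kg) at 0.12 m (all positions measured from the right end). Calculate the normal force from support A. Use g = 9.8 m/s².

R_A ≈ 98.4 N

Take moments about support B.
Beam weight: 6.03 × 9.8 = 59.09 N down at 3.225 m → arm 3.225 m, τ = 59.09 × 3.225 = 190.6 N·m counterclockwise.
Paint can: 4.15 × 9.8 = 40.67 N down at 2.6 m → arm 2.6 m, τ = 40.67 × 2.6 = 105.7 N·m counterclockwise.
Block: 22.3 × 9.8 = 218.5 N down at 1.23 m → arm 1.23 m, τ = 218.5 × 1.23 = 268.8 N·m counterclockwise.
Crate: 59.4 × 9.8 = 582.1 N down at 0.12 m → arm 0.12 m, τ = 582.1 × 0.12 = 69.85 N·m counterclockwise.
Net load moment about support B = 635 N·m counterclockwise.
Reaction R at support A is upward at 6.45 m, arm 6.45 m → moment R × 6.45 clockwise.
Setting net torque to zero: R × 6.45 = 635 → R = 98.4 N.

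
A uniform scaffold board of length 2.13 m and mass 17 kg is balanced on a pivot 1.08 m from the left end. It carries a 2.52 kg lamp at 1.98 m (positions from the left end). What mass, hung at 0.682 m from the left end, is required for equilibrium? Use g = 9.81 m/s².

m ≈ 5.06 kg

Taking torques about the pivot (at 1.08 m from the left end):
Beam weight: 17 × 9.81 = 166.8 N down at 1.065 m → arm 0.015 m, τ = 166.8 × 0.015 = 2.502 N·m counterclockwise.
Lamp: 2.52 × 9.81 = 24.72 N down at 1.98 m → arm 0.9 m, τ = 24.72 × 0.9 = 22.25 N·m clockwise.
Net moment of known loads = 19.75 N·m clockwise.
An unknown mass m at 0.682 m has arm 0.398 m; its moment is m·g·0.398 counterclockwise.
Setting net torque to zero: m × 9.81 × 0.398 = 19.75 → m = 19.75 / (9.81 × 0.398) = 5.06 kg.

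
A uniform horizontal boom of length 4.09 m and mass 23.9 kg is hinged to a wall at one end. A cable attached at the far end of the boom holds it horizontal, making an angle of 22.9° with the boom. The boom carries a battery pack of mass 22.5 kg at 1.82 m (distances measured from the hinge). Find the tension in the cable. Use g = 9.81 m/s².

T ≈ 554 N

Sum moments about the hinge (the unknown hinge reaction has zero arm there).
Beam weight: 23.9 × 9.81 = 234.5 N down at 2.045 m → arm 2.045 m, τ = 234.5 × 2.045 = 479.6 N·m clockwise.
Battery pack: 22.5 × 9.81 = 220.7 N down at 1.82 m → arm 1.82 m, τ = 220.7 × 1.82 = 401.7 N·m clockwise.
Total clockwise load moment = 881.3 N·m.
The cable tension T acts at 4.09 m; only its component perpendicular to the boom, T sinθ, produces torque. sin 22.9° = 0.3891.
For rotational equilibrium, T × 4.09 × 0.3891 = 881.3, so T = 881.3 / 1.591 = 554 N.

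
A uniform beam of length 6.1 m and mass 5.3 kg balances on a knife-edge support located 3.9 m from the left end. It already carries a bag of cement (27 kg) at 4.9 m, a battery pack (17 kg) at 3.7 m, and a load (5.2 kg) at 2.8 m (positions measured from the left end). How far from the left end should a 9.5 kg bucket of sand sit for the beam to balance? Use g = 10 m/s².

x ≈ 2.49 m from the left end

Taking torques about the knife-edge support (at 3.9 m from the left end):
Beam weight: 5.3 × 10 = 53 N down at 3.05 m → arm 0.85 m, τ = 53 × 0.85 = 45.05 N·m counterclockwise.
Bag of cement: 27 × 10 = 270 N down at 4.9 m → arm 1 m, τ = 270 × 1 = 270 N·m clockwise.
Battery pack: 17 × 10 = 170 N down at 3.7 m → arm 0.2 m, τ = 170 × 0.2 = 34 N·m counterclockwise.
Load: 5.2 × 10 = 52 N down at 2.8 m → arm 1.1 m, τ = 52 × 1.1 = 57.2 N·m counterclockwise.
Net moment of existing loads = 133.8 N·m clockwise.
The bucket of sand weighs 9.5 × 10 = 95 N and must supply an equal counterclockwise moment, so its lever arm about the knife-edge support is 133.8 / 95 = 1.41 m.
That puts it at 3.9 − 1.41 = 2.49 m from the left end.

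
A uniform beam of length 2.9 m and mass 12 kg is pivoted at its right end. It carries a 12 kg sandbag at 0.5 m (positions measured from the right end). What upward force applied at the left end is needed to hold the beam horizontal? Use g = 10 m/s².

Taking torques about the right end:
Beam weight: 12 × 10 = 120 N down at 1.45 m → arm 1.45 m, τ = 120 × 1.45 = 174 N·m counterclockwise.
Sandbag: 12 × 10 = 120 N down at 0.5 m → arm 0.5 m, τ = 120 × 0.5 = 60 N·m counterclockwise.
Net moment of the loads = 234 N·m counterclockwise.
The upward force F acts at the left end, arm 2.9 m, giving F × 2.9 clockwise.
Στ = 0 ⇒ F × 2.9 = 234 ⇒ F = 234 / 2.9 = 80.7 N.

F ≈ 80.7 N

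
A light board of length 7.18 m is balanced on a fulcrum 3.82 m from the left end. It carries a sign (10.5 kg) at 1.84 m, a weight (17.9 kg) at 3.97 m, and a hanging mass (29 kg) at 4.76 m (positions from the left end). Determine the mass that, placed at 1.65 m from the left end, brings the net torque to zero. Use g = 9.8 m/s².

Choose the fulcrum (at 3.82 m from the left end) as the axis so the support reaction has zero arm there.
Sign: 10.5 × 9.8 = 102.9 N down at 1.84 m → arm 1.98 m, τ = 102.9 × 1.98 = 203.7 N·m counterclockwise.
Weight: 17.9 × 9.8 = 175.4 N down at 3.97 m → arm 0.15 m, τ = 175.4 × 0.15 = 26.31 N·m clockwise.
Hanging mass: 29 × 9.8 = 284.2 N down at 4.76 m → arm 0.94 m, τ = 284.2 × 0.94 = 267.1 N·m clockwise.
Net moment of known loads = 89.71 N·m clockwise.
An unknown mass m at 1.65 m has arm 2.17 m; its moment is m·g·2.17 counterclockwise.
Setting net torque to zero: m × 9.8 × 2.17 = 89.71 → m = 89.71 / (9.8 × 2.17) = 4.22 kg.

m ≈ 4.22 kg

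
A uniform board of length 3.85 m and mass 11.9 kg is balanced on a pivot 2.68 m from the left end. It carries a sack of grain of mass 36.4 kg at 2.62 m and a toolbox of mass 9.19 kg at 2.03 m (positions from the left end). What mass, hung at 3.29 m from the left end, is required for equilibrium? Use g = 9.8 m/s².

Choose the pivot (at 2.68 m from the left end) as the axis so the support reaction has zero arm there.
Beam weight: 11.9 × 9.8 = 116.6 N down at 1.925 m → arm 0.755 m, τ = 116.6 × 0.755 = 88.03 N·m counterclockwise.
Sack of grain: 36.4 × 9.8 = 356.7 N down at 2.62 m → arm 0.06 m, τ = 356.7 × 0.06 = 21.4 N·m counterclockwise.
Toolbox: 9.19 × 9.8 = 90.06 N down at 2.03 m → arm 0.65 m, τ = 90.06 × 0.65 = 58.54 N·m counterclockwise.
Net moment of known loads = 168 N·m counterclockwise.
An unknown mass m at 3.29 m has arm 0.61 m; its moment is m·g·0.61 clockwise.
For rotational equilibrium, m × 9.8 × 0.61 = 168, so m = 168 / (9.8 × 0.61) = 28.1 kg.

m ≈ 28.1 kg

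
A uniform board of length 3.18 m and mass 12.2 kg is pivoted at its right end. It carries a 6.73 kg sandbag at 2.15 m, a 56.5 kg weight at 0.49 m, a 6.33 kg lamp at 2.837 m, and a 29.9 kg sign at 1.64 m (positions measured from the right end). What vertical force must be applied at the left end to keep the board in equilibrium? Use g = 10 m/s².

Choose the right end as the axis so the unknown pivot reaction has zero arm there.
Beam weight: 12.2 × 10 = 122 N down at 1.59 m → arm 1.59 m, τ = 122 × 1.59 = 194 N·m counterclockwise.
Sandbag: 6.73 × 10 = 67.3 N down at 2.15 m → arm 2.15 m, τ = 67.3 × 2.15 = 144.7 N·m counterclockwise.
Weight: 56.5 × 10 = 565 N down at 0.49 m → arm 0.49 m, τ = 565 × 0.49 = 276.9 N·m counterclockwise.
Lamp: 6.33 × 10 = 63.3 N down at 2.837 m → arm 2.837 m, τ = 63.3 × 2.837 = 179.6 N·m counterclockwise.
Sign: 29.9 × 10 = 299 N down at 1.64 m → arm 1.64 m, τ = 299 × 1.64 = 490.4 N·m counterclockwise.
Net moment of the loads = 1286 N·m counterclockwise.
The upward force F acts at the left end, arm 3.18 m, giving F × 3.18 clockwise.
Στ = 0 ⇒ F × 3.18 = 1286 ⇒ F = 1286 / 3.18 = 404 N.

F ≈ 404 N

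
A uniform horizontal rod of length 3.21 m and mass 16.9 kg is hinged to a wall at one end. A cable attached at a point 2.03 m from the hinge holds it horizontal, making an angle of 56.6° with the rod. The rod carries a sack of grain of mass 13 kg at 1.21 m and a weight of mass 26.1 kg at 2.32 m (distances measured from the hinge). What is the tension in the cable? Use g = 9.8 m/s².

Choose the hinge as the axis so the unknown hinge reaction has zero arm there.
Beam weight: 16.9 × 9.8 = 165.6 N down at 1.605 m → arm 1.605 m, τ = 165.6 × 1.605 = 265.8 N·m clockwise.
Sack of grain: 13 × 9.8 = 127.4 N down at 1.21 m → arm 1.21 m, τ = 127.4 × 1.21 = 154.2 N·m clockwise.
Weight: 26.1 × 9.8 = 255.8 N down at 2.32 m → arm 2.32 m, τ = 255.8 × 2.32 = 593.5 N·m clockwise.
Total clockwise load moment = 1014 N·m.
The cable tension T acts at 2.03 m; only its component perpendicular to the rod, T sinθ, produces torque. sin 56.6° = 0.8348.
Στ = 0 ⇒ T × 2.03 × 0.8348 = 1014 ⇒ T = 1014 / 1.695 = 598 N.

T ≈ 598 N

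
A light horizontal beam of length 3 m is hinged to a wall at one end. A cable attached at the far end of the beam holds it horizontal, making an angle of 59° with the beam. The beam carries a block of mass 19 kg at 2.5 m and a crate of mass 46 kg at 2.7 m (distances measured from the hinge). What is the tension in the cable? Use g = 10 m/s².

T ≈ 668 N

Take moments about the hinge.
Block: 19 × 10 = 190 N down at 2.5 m → arm 2.5 m, τ = 190 × 2.5 = 475 N·m clockwise.
Crate: 46 × 10 = 460 N down at 2.7 m → arm 2.7 m, τ = 460 × 2.7 = 1242 N·m clockwise.
Total clockwise load moment = 1717 N·m.
The cable tension T acts at 3 m; only its component perpendicular to the beam, T sinθ, produces torque. sin 59° = 0.8572.
Setting net torque to zero: T × 3 × 0.8572 = 1717 → T = 1717 / 2.572 = 668 N.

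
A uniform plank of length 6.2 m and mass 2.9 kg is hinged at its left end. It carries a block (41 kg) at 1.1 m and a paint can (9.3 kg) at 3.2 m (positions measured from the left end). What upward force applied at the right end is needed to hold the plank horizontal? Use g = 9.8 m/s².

F ≈ 133 N

Choose the left end as the axis so the unknown pivot reaction has zero arm there.
Beam weight: 2.9 × 9.8 = 28.42 N down at 3.1 m → arm 3.1 m, τ = 28.42 × 3.1 = 88.1 N·m clockwise.
Block: 41 × 9.8 = 401.8 N down at 1.1 m → arm 1.1 m, τ = 401.8 × 1.1 = 442 N·m clockwise.
Paint can: 9.3 × 9.8 = 91.14 N down at 3.2 m → arm 3.2 m, τ = 91.14 × 3.2 = 291.6 N·m clockwise.
Net moment of the loads = 821.7 N·m clockwise.
The upward force F acts at the right end, arm 6.2 m, giving F × 6.2 counterclockwise.
Setting net torque to zero: F × 6.2 = 821.7 → F = 821.7 / 6.2 = 133 N.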